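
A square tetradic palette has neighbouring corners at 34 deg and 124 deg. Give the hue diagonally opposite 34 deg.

214°

A square tetradic scheme places four hues 90° apart; opposite corners are 180° apart.
34 + 180 = 214°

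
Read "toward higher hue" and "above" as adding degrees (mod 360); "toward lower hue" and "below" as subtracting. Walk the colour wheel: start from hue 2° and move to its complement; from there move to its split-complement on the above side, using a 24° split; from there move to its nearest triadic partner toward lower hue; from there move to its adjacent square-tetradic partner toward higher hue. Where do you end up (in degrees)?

+180° (complement): 2 + 180 = 182°
+204° (split-comp 24° ↑): 182 + 204 = 386 → 386 − 360 = 26°
−120° (triadic ↓): 26 − 120 = -94 → -94 + 360 = 266°
+90° (square ↑): 266 + 90 = 356°

356°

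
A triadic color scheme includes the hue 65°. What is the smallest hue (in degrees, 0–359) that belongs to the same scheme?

65°

A triad places three hues 120° apart.
The full set through 65° is {65°, 185°, 305°}.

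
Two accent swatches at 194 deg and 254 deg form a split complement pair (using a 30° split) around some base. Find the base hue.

44°

The accents sit 30° either side of the complement, so the complement is their short-arc midpoint on the wheel.
Short-arc midpoint of 194° and 254°: 224°.
Base is 180° from the complement: 224 − 180 = 44°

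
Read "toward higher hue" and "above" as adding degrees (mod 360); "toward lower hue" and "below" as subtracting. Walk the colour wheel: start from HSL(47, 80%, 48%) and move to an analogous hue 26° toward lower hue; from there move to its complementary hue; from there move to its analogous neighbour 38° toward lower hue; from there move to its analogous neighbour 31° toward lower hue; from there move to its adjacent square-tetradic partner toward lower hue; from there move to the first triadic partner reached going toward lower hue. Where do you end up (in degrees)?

−26° (analog 26° ↓): 47 − 26 = 21°
+180° (complement): 21 + 180 = 201°
−38° (analog 38° ↓): 201 − 38 = 163°
−31° (analog 31° ↓): 163 − 31 = 132°
−90° (square ↓): 132 − 90 = 42°
−120° (triadic ↓): 42 − 120 = -78 → -78 + 360 = 282°

282°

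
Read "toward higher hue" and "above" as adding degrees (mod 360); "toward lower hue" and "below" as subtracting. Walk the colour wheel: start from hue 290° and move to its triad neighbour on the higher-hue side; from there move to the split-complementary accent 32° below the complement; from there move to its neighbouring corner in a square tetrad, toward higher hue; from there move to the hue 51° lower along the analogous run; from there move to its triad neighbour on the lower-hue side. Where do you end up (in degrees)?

117°

triadic ↑ +120°: 290 + 120 = 410 → 410 − 360 = 50°
split-comp 32° ↓ +148°: 50 + 148 = 198°
square ↑ +90°: 198 + 90 = 288°
analog 51° ↓ −51°: 288 − 51 = 237°
triadic ↓ −120°: 237 − 120 = 117°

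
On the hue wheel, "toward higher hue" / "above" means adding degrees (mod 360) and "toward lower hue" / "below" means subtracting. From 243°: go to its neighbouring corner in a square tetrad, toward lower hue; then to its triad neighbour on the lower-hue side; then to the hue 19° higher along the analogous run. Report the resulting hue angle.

square ↓ −90°: 243 − 90 = 153°
triadic ↓ −120°: 153 − 120 = 33°
analog 19° ↑ +19°: 33 + 19 = 52°

52°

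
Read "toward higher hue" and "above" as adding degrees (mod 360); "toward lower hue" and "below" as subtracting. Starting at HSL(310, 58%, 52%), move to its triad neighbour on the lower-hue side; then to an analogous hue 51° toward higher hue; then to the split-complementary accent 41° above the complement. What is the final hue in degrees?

102°

triadic ↓ −120°: 310 − 120 = 190°
analog 51° ↑ +51°: 190 + 51 = 241°
split-comp 41° ↑ +221°: 241 + 221 = 462 → 462 − 360 = 102°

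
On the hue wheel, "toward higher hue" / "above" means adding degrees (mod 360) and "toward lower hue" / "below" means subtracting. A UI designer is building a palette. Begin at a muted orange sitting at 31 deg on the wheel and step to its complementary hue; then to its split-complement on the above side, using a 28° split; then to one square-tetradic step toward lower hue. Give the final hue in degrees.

329°

31 + 180 = 211°   (complement)
211 + 208 = 419 → 419 − 360 = 59°   (split-comp 28° ↑)
59 − 90 = -31 → -31 + 360 = 329°   (square ↓)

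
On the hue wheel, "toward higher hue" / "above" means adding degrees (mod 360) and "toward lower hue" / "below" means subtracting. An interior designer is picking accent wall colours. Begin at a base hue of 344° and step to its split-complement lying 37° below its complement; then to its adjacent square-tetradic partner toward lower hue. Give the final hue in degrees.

+143° (split-comp 37° ↓): 344 + 143 = 487 → 487 − 360 = 127°
−90° (square ↓): 127 − 90 = 37°

37°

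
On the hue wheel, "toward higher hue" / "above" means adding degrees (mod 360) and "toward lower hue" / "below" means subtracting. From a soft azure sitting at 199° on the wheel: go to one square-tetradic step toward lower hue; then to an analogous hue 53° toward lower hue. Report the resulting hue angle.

199 − 90 = 109°   (square ↓)
109 − 53 = 56°   (analog 53° ↓)

56°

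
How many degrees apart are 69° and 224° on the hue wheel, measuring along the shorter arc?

|69 − 224| = 155.
155 ≤ 180, so the shorter arc is 155°.

155°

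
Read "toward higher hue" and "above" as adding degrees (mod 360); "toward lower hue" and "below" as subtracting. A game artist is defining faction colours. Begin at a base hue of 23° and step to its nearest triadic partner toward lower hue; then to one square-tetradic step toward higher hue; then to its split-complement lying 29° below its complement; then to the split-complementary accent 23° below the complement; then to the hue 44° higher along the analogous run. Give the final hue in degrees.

345°

23 − 120 = -97 → -97 + 360 = 263°   (triadic ↓)
263 + 90 = 353°   (square ↑)
353 + 151 = 504 → 504 − 360 = 144°   (split-comp 29° ↓)
144 + 157 = 301°   (split-comp 23° ↓)
301 + 44 = 345°   (analog 44° ↑)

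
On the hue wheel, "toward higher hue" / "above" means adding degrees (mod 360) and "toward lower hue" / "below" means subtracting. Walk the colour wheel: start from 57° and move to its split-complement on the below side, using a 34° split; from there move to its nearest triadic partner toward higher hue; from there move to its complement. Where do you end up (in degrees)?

143°

57 + 146 = 203°   (split-comp 34° ↓)
203 + 120 = 323°   (triadic ↑)
323 + 180 = 503 → 503 − 360 = 143°   (complement)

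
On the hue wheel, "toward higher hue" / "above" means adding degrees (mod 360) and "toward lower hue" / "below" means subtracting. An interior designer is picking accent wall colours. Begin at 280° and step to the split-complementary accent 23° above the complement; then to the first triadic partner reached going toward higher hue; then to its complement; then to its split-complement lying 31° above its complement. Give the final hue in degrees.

split-comp 23° ↑ +203°: 280 + 203 = 483 → 483 − 360 = 123°
triadic ↑ +120°: 123 + 120 = 243°
complement +180°: 243 + 180 = 423 → 423 − 360 = 63°
split-comp 31° ↑ +211°: 63 + 211 = 274°

274°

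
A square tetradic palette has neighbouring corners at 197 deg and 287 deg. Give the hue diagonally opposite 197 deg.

A square tetradic scheme places four hues 90° apart; opposite corners are 180° apart.
197 + 180 = 377 → 377 − 360 = 17°

17°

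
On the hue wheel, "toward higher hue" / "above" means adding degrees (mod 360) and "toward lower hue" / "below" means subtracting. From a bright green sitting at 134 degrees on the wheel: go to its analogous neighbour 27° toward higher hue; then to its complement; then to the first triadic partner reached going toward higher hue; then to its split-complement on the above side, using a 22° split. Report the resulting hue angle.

303°

+27° (analog 27° ↑): 134 + 27 = 161°
+180° (complement): 161 + 180 = 341°
+120° (triadic ↑): 341 + 120 = 461 → 461 − 360 = 101°
+202° (split-comp 22° ↑): 101 + 202 = 303°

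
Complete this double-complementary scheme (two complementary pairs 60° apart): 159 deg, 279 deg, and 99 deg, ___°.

A rectangular tetradic uses two complementary pairs 60° apart: offsets 0°, 60°, 180°, 240°.
Among {99°, 159°, 279°}, 99° and 279° are a 180° pair.
The remaining hue 159° needs its own complement: 159 + 180 = 339°

339°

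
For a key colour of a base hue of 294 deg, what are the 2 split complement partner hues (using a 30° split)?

84° and 144°

Split-complementary hues sit 30° either side of the complement.
Complement of 294 deg: 294 + 180 = 474 → 474 − 360 = 114°
114 − 30 = 84°
114 + 30 = 144°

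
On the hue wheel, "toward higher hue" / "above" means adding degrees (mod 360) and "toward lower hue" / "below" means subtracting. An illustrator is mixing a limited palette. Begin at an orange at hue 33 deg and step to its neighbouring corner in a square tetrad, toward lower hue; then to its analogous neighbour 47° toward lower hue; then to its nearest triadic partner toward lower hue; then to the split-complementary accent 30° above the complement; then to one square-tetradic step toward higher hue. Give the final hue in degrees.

76°

square ↓ −90°: 33 − 90 = -57 → -57 + 360 = 303°
analog 47° ↓ −47°: 303 − 47 = 256°
triadic ↓ −120°: 256 − 120 = 136°
split-comp 30° ↑ +210°: 136 + 210 = 346°
square ↑ +90°: 346 + 90 = 436 → 436 − 360 = 76°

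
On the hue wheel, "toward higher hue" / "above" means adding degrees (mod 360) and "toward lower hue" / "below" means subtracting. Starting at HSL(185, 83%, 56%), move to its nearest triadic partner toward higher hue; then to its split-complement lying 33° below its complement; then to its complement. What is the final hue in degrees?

185 + 120 = 305°   (triadic ↑)
305 + 147 = 452 → 452 − 360 = 92°   (split-comp 33° ↓)
92 + 180 = 272°   (complement)

272°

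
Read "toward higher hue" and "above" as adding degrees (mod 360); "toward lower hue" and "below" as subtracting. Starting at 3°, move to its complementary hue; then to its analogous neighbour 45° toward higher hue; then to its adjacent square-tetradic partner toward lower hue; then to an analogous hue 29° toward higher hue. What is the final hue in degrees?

167°

complement +180°: 3 + 180 = 183°
analog 45° ↑ +45°: 183 + 45 = 228°
square ↓ −90°: 228 − 90 = 138°
analog 29° ↑ +29°: 138 + 29 = 167°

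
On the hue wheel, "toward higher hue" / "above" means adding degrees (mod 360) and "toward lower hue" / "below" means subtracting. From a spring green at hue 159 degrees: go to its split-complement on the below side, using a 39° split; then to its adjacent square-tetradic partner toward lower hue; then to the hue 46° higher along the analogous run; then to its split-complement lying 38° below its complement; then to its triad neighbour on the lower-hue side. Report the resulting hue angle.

278°

+141° (split-comp 39° ↓): 159 + 141 = 300°
−90° (square ↓): 300 − 90 = 210°
+46° (analog 46° ↑): 210 + 46 = 256°
+142° (split-comp 38° ↓): 256 + 142 = 398 → 398 − 360 = 38°
−120° (triadic ↓): 38 − 120 = -82 → -82 + 360 = 278°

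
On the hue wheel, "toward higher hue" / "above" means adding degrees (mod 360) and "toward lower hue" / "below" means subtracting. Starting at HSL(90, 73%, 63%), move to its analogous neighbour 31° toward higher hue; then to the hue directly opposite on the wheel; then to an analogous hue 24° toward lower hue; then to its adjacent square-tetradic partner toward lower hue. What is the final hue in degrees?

90 + 31 = 121°   (analog 31° ↑)
121 + 180 = 301°   (complement)
301 − 24 = 277°   (analog 24° ↓)
277 − 90 = 187°   (square ↓)

187°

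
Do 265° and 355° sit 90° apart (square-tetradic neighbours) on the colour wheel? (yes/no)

Angular distance: |265 − 355| = 90 = 90°.
90° apart (square-tetradic neighbours) requires 90°.

yes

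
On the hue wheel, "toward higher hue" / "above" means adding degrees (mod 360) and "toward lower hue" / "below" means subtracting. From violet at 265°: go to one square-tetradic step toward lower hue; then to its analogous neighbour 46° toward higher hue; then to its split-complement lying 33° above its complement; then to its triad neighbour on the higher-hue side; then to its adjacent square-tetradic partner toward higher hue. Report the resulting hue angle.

square ↓ −90°: 265 − 90 = 175°
analog 46° ↑ +46°: 175 + 46 = 221°
split-comp 33° ↑ +213°: 221 + 213 = 434 → 434 − 360 = 74°
triadic ↑ +120°: 74 + 120 = 194°
square ↑ +90°: 194 + 90 = 284°

284°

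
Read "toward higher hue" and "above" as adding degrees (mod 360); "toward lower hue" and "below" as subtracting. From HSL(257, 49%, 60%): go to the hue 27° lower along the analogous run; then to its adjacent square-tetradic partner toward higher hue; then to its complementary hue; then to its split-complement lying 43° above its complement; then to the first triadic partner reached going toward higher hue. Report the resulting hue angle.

257 − 27 = 230°   (analog 27° ↓)
230 + 90 = 320°   (square ↑)
320 + 180 = 500 → 500 − 360 = 140°   (complement)
140 + 223 = 363 → 363 − 360 = 3°   (split-comp 43° ↑)
3 + 120 = 123°   (triadic ↑)

123°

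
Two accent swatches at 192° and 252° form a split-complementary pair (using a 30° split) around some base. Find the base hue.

The accents sit 30° either side of the complement, so the complement is their short-arc midpoint on the wheel.
Short-arc midpoint of 192° and 252°: 222°.
Base is 180° from the complement: 222 − 180 = 42°

42°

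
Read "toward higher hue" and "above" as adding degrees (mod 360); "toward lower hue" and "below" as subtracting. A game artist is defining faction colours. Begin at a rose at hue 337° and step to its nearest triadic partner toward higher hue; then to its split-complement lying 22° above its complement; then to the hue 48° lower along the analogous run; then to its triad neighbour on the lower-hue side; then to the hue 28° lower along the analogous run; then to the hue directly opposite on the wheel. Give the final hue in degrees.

triadic ↑ +120°: 337 + 120 = 457 → 457 − 360 = 97°
split-comp 22° ↑ +202°: 97 + 202 = 299°
analog 48° ↓ −48°: 299 − 48 = 251°
triadic ↓ −120°: 251 − 120 = 131°
analog 28° ↓ −28°: 131 − 28 = 103°
complement +180°: 103 + 180 = 283°

283°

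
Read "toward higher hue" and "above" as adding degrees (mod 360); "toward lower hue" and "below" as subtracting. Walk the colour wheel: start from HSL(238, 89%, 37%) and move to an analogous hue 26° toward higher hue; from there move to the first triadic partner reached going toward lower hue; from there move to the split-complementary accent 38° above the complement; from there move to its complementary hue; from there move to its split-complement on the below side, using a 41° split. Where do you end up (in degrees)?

+26° (analog 26° ↑): 238 + 26 = 264°
−120° (triadic ↓): 264 − 120 = 144°
+218° (split-comp 38° ↑): 144 + 218 = 362 → 362 − 360 = 2°
+180° (complement): 2 + 180 = 182°
+139° (split-comp 41° ↓): 182 + 139 = 321°

321°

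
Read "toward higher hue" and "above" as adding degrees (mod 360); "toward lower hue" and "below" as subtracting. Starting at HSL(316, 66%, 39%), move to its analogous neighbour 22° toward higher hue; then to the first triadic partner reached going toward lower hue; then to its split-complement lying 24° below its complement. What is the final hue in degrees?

+22° (analog 22° ↑): 316 + 22 = 338°
−120° (triadic ↓): 338 − 120 = 218°
+156° (split-comp 24° ↓): 218 + 156 = 374 → 374 − 360 = 14°

14°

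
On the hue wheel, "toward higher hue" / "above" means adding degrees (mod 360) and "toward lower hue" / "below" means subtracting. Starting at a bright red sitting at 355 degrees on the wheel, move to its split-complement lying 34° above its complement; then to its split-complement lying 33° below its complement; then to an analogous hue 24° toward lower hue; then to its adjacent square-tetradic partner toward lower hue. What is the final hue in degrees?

+214° (split-comp 34° ↑): 355 + 214 = 569 → 569 − 360 = 209°
+147° (split-comp 33° ↓): 209 + 147 = 356°
−24° (analog 24° ↓): 356 − 24 = 332°
−90° (square ↓): 332 − 90 = 242°

242°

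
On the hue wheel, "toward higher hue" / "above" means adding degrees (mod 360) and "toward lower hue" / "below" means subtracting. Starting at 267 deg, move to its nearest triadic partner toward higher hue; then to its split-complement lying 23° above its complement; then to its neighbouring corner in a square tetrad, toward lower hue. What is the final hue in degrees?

140°

triadic ↑ +120°: 267 + 120 = 387 → 387 − 360 = 27°
split-comp 23° ↑ +203°: 27 + 203 = 230°
square ↓ −90°: 230 − 90 = 140°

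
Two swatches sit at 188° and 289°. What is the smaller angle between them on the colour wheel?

|188 − 289| = 101.
101 ≤ 180, so the shorter arc is 101°.

101°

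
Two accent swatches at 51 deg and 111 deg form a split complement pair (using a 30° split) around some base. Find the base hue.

261°

The accents sit 30° either side of the complement, so the complement is their short-arc midpoint on the wheel.
Short-arc midpoint of 51° and 111°: 81°.
Base is 180° from the complement: 81 − 180 = -99 → -99 + 360 = 261°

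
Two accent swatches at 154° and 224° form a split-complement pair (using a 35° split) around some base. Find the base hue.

The accents sit 35° either side of the complement, so the complement is their short-arc midpoint on the wheel.
Short-arc midpoint of 154° and 224°: 189°.
Base is 180° from the complement: 189 − 180 = 9°

9°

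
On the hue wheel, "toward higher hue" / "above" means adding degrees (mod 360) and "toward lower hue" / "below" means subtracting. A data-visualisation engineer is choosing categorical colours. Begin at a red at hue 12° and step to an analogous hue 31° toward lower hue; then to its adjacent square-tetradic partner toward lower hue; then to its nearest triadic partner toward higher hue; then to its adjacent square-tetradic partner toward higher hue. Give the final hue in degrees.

12 − 31 = -19 → -19 + 360 = 341°   (analog 31° ↓)
341 − 90 = 251°   (square ↓)
251 + 120 = 371 → 371 − 360 = 11°   (triadic ↑)
11 + 90 = 101°   (square ↑)

101°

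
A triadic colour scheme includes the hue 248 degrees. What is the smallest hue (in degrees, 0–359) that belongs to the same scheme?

A triad places three hues 120° apart.
The full set through 248° is {8°, 128°, 248°}.

8°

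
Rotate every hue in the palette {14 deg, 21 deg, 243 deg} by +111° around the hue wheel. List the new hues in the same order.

125°, 132°, 354°

14 + 111 = 125°
21 + 111 = 132°
243 + 111 = 354°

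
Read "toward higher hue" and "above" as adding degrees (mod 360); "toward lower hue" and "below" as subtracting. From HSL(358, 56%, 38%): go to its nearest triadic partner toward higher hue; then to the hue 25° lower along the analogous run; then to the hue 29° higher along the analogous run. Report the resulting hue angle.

+120° (triadic ↑): 358 + 120 = 478 → 478 − 360 = 118°
−25° (analog 25° ↓): 118 − 25 = 93°
+29° (analog 29° ↑): 93 + 29 = 122°

122°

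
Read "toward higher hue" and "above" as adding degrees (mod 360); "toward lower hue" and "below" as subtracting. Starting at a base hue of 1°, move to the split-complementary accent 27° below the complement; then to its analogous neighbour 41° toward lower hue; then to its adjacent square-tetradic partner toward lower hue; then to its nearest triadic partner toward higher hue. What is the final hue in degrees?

1 + 153 = 154°   (split-comp 27° ↓)
154 − 41 = 113°   (analog 41° ↓)
113 − 90 = 23°   (square ↓)
23 + 120 = 143°   (triadic ↑)

143°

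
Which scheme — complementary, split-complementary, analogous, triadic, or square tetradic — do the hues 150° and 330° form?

complementary

Sort the hues: 150°, 330°.
Successive gaps around the wheel: 180°, 180°.
Two hues 180° apart are complementary.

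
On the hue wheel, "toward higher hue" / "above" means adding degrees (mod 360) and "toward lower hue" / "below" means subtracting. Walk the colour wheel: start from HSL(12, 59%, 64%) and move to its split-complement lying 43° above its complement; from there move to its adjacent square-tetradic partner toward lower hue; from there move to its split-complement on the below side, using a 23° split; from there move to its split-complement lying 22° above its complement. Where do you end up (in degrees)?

144°

12 + 223 = 235°   (split-comp 43° ↑)
235 − 90 = 145°   (square ↓)
145 + 157 = 302°   (split-comp 23° ↓)
302 + 202 = 504 → 504 − 360 = 144°   (split-comp 22° ↑)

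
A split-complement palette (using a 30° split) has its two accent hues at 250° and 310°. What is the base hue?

100°

The accents sit 30° either side of the complement, so the complement is their short-arc midpoint on the wheel.
Short-arc midpoint of 250° and 310°: 280°.
Base is 180° from the complement: 280 − 180 = 100°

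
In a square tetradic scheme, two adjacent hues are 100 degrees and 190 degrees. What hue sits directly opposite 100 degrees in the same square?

A square tetradic scheme places four hues 90° apart; opposite corners are 180° apart.
100 + 180 = 280°

280°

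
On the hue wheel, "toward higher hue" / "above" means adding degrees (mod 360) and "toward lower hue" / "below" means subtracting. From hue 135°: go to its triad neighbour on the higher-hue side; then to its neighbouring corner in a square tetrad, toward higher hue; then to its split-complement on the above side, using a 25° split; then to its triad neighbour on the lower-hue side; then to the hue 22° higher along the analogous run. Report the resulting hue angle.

135 + 120 = 255°   (triadic ↑)
255 + 90 = 345°   (square ↑)
345 + 205 = 550 → 550 − 360 = 190°   (split-comp 25° ↑)
190 − 120 = 70°   (triadic ↓)
70 + 22 = 92°   (analog 22° ↑)

92°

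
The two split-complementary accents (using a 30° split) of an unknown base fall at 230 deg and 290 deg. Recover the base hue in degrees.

80°

The accents sit 30° either side of the complement, so the complement is their short-arc midpoint on the wheel.
Short-arc midpoint of 230° and 290°: 260°.
Base is 180° from the complement: 260 − 180 = 80°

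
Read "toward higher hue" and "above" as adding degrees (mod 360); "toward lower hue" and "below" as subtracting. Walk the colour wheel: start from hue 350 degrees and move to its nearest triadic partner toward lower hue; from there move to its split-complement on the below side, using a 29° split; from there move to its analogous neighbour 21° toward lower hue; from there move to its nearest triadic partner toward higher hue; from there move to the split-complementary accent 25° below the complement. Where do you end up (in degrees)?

−120° (triadic ↓): 350 − 120 = 230°
+151° (split-comp 29° ↓): 230 + 151 = 381 → 381 − 360 = 21°
−21° (analog 21° ↓): 21 − 21 = 0°
+120° (triadic ↑): 0 + 120 = 120°
+155° (split-comp 25° ↓): 120 + 155 = 275°

275°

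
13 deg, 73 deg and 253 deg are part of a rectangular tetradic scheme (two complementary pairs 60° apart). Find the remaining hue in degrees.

193°

A rectangular tetradic uses two complementary pairs 60° apart: offsets 0°, 60°, 180°, 240°.
Among {13°, 73°, 253°}, 253° and 73° are a 180° pair.
The remaining hue 13° needs its own complement: 13 + 180 = 193°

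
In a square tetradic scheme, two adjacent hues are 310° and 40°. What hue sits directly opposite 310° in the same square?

A square tetradic scheme places four hues 90° apart; opposite corners are 180° apart.
310 + 180 = 490 → 490 − 360 = 130°

130°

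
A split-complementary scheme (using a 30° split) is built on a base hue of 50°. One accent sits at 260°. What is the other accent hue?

Split-complementary hues sit 30° either side of the complement.
Complement of the base 50°: 50 + 180 = 230°
The given accent 260° is 30° one side of 230°; the other accent sits 30° the other side: 230 − 30 = 200°

200°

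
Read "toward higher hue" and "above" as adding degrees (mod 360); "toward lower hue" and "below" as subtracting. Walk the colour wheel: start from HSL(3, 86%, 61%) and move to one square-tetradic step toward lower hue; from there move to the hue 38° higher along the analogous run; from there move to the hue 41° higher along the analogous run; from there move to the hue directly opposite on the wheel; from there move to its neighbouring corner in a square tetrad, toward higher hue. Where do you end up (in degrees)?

262°

−90° (square ↓): 3 − 90 = -87 → -87 + 360 = 273°
+38° (analog 38° ↑): 273 + 38 = 311°
+41° (analog 41° ↑): 311 + 41 = 352°
+180° (complement): 352 + 180 = 532 → 532 − 360 = 172°
+90° (square ↑): 172 + 90 = 262°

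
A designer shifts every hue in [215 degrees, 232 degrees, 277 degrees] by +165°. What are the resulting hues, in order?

215 + 165 = 380 → 380 − 360 = 20°
232 + 165 = 397 → 397 − 360 = 37°
277 + 165 = 442 → 442 − 360 = 82°

20°, 37°, 82°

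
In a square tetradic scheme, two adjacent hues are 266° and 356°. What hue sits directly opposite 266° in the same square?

86°

A square tetradic scheme places four hues 90° apart; opposite corners are 180° apart.
266 + 180 = 446 → 446 − 360 = 86°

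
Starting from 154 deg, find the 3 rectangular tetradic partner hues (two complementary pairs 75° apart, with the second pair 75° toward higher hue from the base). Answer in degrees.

229°, 334° and 49°

154 + 75 = 229°
154 + 180 = 334°
154 + 255 = 409 → 409 − 360 = 49°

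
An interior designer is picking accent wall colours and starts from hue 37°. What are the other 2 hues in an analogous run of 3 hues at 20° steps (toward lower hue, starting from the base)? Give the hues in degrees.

17° and 357°

Analogous hues sit every 20° along the wheel.
37 − 20 = 17°
37 − 40 = -3 → -3 + 360 = 357°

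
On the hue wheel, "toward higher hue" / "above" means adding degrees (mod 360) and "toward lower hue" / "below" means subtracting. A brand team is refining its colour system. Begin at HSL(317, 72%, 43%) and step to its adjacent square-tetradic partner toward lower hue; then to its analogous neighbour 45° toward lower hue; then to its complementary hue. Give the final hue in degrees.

2°

square ↓ −90°: 317 − 90 = 227°
analog 45° ↓ −45°: 227 − 45 = 182°
complement +180°: 182 + 180 = 362 → 362 − 360 = 2°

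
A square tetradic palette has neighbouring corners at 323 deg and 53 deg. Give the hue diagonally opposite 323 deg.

A square tetradic scheme places four hues 90° apart; opposite corners are 180° apart.
323 + 180 = 503 → 503 − 360 = 143°

143°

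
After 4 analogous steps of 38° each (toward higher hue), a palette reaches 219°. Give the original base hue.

67°

4 steps of 38° (toward higher hue) give a net shift of +152°.
Start = end − shift: 219 − 152 = 67°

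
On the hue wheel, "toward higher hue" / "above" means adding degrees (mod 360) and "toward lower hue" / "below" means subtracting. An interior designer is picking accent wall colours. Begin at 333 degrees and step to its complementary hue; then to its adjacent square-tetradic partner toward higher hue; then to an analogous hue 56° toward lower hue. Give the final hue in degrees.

187°

+180° (complement): 333 + 180 = 513 → 513 − 360 = 153°
+90° (square ↑): 153 + 90 = 243°
−56° (analog 56° ↓): 243 − 56 = 187°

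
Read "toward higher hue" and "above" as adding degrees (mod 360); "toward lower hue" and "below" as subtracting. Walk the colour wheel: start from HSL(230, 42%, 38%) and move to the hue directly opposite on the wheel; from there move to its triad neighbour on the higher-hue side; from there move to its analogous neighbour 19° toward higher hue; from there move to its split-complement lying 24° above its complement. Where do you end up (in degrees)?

33°

+180° (complement): 230 + 180 = 410 → 410 − 360 = 50°
+120° (triadic ↑): 50 + 120 = 170°
+19° (analog 19° ↑): 170 + 19 = 189°
+204° (split-comp 24° ↑): 189 + 204 = 393 → 393 − 360 = 33°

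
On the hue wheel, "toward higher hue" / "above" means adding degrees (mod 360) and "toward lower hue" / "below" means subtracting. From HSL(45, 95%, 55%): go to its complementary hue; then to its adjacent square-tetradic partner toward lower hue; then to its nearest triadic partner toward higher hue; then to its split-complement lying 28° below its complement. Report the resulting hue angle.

47°

45 + 180 = 225°   (complement)
225 − 90 = 135°   (square ↓)
135 + 120 = 255°   (triadic ↑)
255 + 152 = 407 → 407 − 360 = 47°   (split-comp 28° ↓)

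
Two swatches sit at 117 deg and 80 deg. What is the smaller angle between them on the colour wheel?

|117 − 80| = 37.
37 ≤ 180, so the shorter arc is 37°.

37°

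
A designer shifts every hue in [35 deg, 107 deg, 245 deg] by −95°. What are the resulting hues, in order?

300°, 12°, 150°

35 − 95 = -60 → -60 + 360 = 300°
107 − 95 = 12°
245 − 95 = 150°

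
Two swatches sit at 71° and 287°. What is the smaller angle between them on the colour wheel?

|71 − 287| = 216.
The shorter arc is 360 − 216 = 144°.

144°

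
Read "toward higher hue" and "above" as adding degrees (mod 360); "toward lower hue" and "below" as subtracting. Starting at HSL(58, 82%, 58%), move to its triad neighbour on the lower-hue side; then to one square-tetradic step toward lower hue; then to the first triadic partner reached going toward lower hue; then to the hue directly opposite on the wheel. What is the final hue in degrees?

58 − 120 = -62 → -62 + 360 = 298°   (triadic ↓)
298 − 90 = 208°   (square ↓)
208 − 120 = 88°   (triadic ↓)
88 + 180 = 268°   (complement)

268°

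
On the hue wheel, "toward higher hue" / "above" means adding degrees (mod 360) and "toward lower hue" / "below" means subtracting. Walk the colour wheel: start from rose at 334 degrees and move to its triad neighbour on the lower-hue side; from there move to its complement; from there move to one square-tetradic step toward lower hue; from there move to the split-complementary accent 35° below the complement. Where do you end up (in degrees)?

89°

−120° (triadic ↓): 334 − 120 = 214°
+180° (complement): 214 + 180 = 394 → 394 − 360 = 34°
−90° (square ↓): 34 − 90 = -56 → -56 + 360 = 304°
+145° (split-comp 35° ↓): 304 + 145 = 449 → 449 − 360 = 89°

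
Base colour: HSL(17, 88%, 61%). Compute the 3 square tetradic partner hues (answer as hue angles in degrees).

107°, 197°, and 287°

17 + 90 = 107°
17 + 180 = 197°
17 + 270 = 287°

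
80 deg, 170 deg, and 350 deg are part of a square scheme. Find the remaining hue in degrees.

260°

A square tetradic scheme places four hues every 90°.
The full set through 80° is {80°, 170°, 260°, 350°}.
Given {80°, 170°, 350°}, the missing hue is 260°.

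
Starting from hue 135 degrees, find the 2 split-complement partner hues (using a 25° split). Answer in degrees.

290° and 340°

Split-complementary hues sit 25° either side of the complement.
Complement of 135 degrees: 135 + 180 = 315°
315 − 25 = 290°
315 + 25 = 340°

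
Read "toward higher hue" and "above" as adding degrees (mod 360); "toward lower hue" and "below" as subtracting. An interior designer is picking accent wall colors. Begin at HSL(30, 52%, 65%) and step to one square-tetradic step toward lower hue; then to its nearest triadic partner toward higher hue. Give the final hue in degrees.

60°

square ↓ −90°: 30 − 90 = -60 → -60 + 360 = 300°
triadic ↑ +120°: 300 + 120 = 420 → 420 − 360 = 60°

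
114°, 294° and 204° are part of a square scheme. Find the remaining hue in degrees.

24°

A square tetradic scheme places four hues every 90°.
The full set through 114° is {24°, 114°, 204°, 294°}.
Given {114°, 204°, 294°}, the missing hue is 24°.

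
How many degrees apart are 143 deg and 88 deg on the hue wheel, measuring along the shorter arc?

|143 − 88| = 55.
55 ≤ 180, so the shorter arc is 55°.

55°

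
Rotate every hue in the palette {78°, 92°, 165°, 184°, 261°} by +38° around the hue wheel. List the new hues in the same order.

78 + 38 = 116°
92 + 38 = 130°
165 + 38 = 203°
184 + 38 = 222°
261 + 38 = 299°

116°, 130°, 203°, 222°, 299°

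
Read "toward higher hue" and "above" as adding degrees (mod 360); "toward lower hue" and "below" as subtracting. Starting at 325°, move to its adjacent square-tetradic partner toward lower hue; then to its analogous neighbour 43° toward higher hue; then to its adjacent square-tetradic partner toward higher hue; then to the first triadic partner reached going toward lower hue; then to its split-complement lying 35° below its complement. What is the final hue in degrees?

33°

−90° (square ↓): 325 − 90 = 235°
+43° (analog 43° ↑): 235 + 43 = 278°
+90° (square ↑): 278 + 90 = 368 → 368 − 360 = 8°
−120° (triadic ↓): 8 − 120 = -112 → -112 + 360 = 248°
+145° (split-comp 35° ↓): 248 + 145 = 393 → 393 − 360 = 33°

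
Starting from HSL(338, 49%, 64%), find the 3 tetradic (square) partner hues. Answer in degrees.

338 + 90 = 428 → 428 − 360 = 68°
338 + 180 = 518 → 518 − 360 = 158°
338 + 270 = 608 → 608 − 360 = 248°

68°, 158°, 248°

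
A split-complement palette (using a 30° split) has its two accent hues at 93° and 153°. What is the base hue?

303°

The accents sit 30° either side of the complement, so the complement is their short-arc midpoint on the wheel.
Short-arc midpoint of 93° and 153°: 123°.
Base is 180° from the complement: 123 − 180 = -57 → -57 + 360 = 303°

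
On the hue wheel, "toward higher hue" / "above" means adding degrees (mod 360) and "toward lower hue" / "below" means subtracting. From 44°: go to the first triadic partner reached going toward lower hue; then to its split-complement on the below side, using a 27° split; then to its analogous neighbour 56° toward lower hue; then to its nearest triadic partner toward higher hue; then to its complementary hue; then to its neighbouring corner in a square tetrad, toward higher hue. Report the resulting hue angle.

44 − 120 = -76 → -76 + 360 = 284°   (triadic ↓)
284 + 153 = 437 → 437 − 360 = 77°   (split-comp 27° ↓)
77 − 56 = 21°   (analog 56° ↓)
21 + 120 = 141°   (triadic ↑)
141 + 180 = 321°   (complement)
321 + 90 = 411 → 411 − 360 = 51°   (square ↑)

51°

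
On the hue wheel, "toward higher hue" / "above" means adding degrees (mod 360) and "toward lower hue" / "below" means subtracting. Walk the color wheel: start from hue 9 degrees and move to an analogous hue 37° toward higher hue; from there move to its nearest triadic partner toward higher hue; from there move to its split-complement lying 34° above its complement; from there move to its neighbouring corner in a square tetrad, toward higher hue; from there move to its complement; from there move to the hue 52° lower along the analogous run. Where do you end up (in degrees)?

analog 37° ↑ +37°: 9 + 37 = 46°
triadic ↑ +120°: 46 + 120 = 166°
split-comp 34° ↑ +214°: 166 + 214 = 380 → 380 − 360 = 20°
square ↑ +90°: 20 + 90 = 110°
complement +180°: 110 + 180 = 290°
analog 52° ↓ −52°: 290 − 52 = 238°

238°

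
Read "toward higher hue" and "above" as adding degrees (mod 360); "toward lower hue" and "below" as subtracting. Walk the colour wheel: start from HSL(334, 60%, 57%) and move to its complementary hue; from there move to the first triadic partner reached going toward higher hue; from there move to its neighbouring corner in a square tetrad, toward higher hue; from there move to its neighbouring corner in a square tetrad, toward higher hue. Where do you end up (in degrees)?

334 + 180 = 514 → 514 − 360 = 154°   (complement)
154 + 120 = 274°   (triadic ↑)
274 + 90 = 364 → 364 − 360 = 4°   (square ↑)
4 + 90 = 94°   (square ↑)

94°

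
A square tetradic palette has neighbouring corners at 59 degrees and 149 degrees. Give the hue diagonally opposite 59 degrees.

239°

A square tetradic scheme places four hues 90° apart; opposite corners are 180° apart.
59 + 180 = 239°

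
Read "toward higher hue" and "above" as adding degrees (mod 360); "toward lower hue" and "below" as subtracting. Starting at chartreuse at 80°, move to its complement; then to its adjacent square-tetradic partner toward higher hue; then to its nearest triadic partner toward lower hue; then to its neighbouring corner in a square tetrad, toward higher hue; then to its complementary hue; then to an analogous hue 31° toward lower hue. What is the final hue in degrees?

complement +180°: 80 + 180 = 260°
square ↑ +90°: 260 + 90 = 350°
triadic ↓ −120°: 350 − 120 = 230°
square ↑ +90°: 230 + 90 = 320°
complement +180°: 320 + 180 = 500 → 500 − 360 = 140°
analog 31° ↓ −31°: 140 − 31 = 109°

109°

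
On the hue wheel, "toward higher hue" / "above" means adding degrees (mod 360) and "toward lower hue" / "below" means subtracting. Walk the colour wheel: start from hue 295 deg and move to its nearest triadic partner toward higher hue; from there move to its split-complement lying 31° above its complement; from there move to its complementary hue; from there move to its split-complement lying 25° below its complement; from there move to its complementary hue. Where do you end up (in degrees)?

+120° (triadic ↑): 295 + 120 = 415 → 415 − 360 = 55°
+211° (split-comp 31° ↑): 55 + 211 = 266°
+180° (complement): 266 + 180 = 446 → 446 − 360 = 86°
+155° (split-comp 25° ↓): 86 + 155 = 241°
+180° (complement): 241 + 180 = 421 → 421 − 360 = 61°

61°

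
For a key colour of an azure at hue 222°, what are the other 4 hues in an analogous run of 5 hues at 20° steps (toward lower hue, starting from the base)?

Analogous hues sit every 20° along the wheel.
222 − 20 = 202°
222 − 40 = 182°
222 − 60 = 162°
222 − 80 = 142°

202°, 182°, 162° and 142°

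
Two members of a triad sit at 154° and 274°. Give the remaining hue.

A triad spaces three hues 120° apart.
The full set is {34°, 154°, 274°}.

34°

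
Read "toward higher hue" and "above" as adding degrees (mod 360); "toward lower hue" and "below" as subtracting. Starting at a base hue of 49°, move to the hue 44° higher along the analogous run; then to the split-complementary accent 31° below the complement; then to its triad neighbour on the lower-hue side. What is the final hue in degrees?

122°

analog 44° ↑ +44°: 49 + 44 = 93°
split-comp 31° ↓ +149°: 93 + 149 = 242°
triadic ↓ −120°: 242 − 120 = 122°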